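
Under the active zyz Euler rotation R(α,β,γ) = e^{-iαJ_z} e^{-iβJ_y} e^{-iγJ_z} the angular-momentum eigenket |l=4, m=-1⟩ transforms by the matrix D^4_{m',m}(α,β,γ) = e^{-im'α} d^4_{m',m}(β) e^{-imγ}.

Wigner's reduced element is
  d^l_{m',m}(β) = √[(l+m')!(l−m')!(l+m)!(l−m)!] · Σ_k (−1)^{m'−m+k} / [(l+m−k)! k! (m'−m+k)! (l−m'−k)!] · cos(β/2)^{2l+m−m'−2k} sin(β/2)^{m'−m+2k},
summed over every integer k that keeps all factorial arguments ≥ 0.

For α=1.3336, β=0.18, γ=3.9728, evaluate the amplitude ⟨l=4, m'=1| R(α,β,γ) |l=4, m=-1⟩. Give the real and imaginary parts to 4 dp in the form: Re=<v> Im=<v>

Re=-0.0674 Im=0.0370

First d^4_{1,-1}(β=0.18), then the phase factors e^{-i(1)α} and e^{-i(-1)γ}:
c=cos(0.18/2)=0.995953, s=sin(0.18/2)=0.089879; N=√[120·6·6·120]=720.000000
k∈{0,1,2,3} keeps every argument non-negative
  k=0: (−1)^2·720.0000/(72)·0.9960^6·0.0899^2 = +0.078840
  k=1: (−1)^3·720.0000/(24)·0.9960^4·0.0899^4 = -0.001926
  k=2: (−1)^4·720.0000/(48)·0.9960^2·0.0899^6 = +0.000008
  k=3: (−1)^5·720.0000/(720)·0.9960^0·0.0899^8 = -0.000000
d^4_{1,-1}(0.18) = +0.078840 -0.001926 +0.000008 -0.000000 = +0.076921
Phases: e^{-i·(1)·1.3336}=+0.234978-0.972001i, e^{-i·(-1)·3.9728}=-0.673984-0.738746i ⇒ D=-0.067416+0.037039i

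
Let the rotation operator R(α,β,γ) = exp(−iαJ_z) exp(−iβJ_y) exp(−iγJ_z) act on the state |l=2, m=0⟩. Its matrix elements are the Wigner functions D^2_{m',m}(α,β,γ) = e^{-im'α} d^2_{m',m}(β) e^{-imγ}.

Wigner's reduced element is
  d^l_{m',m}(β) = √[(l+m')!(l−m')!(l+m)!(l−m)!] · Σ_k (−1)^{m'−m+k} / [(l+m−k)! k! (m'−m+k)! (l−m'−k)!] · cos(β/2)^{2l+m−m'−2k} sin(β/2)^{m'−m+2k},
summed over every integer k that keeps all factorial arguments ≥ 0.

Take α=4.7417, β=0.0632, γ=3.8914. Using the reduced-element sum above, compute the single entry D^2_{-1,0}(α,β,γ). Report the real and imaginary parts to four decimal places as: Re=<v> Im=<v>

Split into d^2_{-1,0}(β=0.0632) × two z-phases.
Half-angle: c=0.999501, s=0.031595. N=√(1·6·2·2)=4.898979
k∈{1,2} keeps every argument non-negative
  k=1: (−1)^0·4.8990/(2)·0.9995^3·0.0316^1 = +0.077275
  k=2: (−1)^1·4.8990/(2)·0.9995^1·0.0316^3 = -0.000077
d^2_{-1,0}(0.0632) = +0.077275 -0.000077 = +0.077198
Phases: e^{-i·(-1)·4.7417}=+0.029307-0.999570i, e^{-i·(0)·3.8914}=+1.000000+0.000000i ⇒ D=+0.002262-0.077165i

Re=0.0023 Im=-0.0772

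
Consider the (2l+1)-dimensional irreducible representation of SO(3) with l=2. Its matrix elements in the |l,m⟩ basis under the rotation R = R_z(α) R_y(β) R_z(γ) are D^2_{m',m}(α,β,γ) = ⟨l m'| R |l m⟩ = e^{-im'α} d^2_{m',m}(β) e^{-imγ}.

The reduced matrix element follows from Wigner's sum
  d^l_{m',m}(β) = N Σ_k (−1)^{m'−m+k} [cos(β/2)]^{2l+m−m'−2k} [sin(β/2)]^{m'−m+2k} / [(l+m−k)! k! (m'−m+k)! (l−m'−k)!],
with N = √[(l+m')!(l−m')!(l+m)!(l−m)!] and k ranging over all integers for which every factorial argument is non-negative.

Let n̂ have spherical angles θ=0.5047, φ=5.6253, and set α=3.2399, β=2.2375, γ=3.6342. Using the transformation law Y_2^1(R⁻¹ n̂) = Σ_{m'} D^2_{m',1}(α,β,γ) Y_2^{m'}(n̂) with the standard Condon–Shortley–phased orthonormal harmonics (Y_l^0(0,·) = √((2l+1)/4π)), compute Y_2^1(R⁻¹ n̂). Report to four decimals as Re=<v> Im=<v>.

Need the full column D^2_{m',1} for m'=−2..2 at α=3.2399, β=2.2375, γ=3.6342.
cos(β/2)=0.436807, sin(β/2)=0.899555
d^2_{-2,1}: single k=3 term ⇒ +0.635921;  D = -0.608267+0.185491i
d^2_{-1,1}: k∈[2..3] ⇒ +0.463187 -0.654804 = -0.191617;  D = -0.176913+0.073612i
d^2_{0,1}: k∈[1..2] ⇒ +0.183642 -0.778841 = -0.595199;  D = +0.524431-0.281484i
d^2_{1,1}: k∈[0..1] ⇒ +0.036405 -0.463187 = -0.426782;  D = -0.354413+0.237769i
d^2_{2,1}: single k=0 term ⇒ -0.149943;  D = +0.115717-0.095355i
Y_2^{m'}(θ=0.5047,φ=5.6253) and Σ D·Y over m':
  (-0.6083+0.1855i)·(+0.0228+0.0874i)  (-0.1769+0.0736i)·(+0.2587+0.1999i)  (+0.5244-0.2815i)·(+0.4096+0.0000i)  (-0.3544+0.2378i)·(-0.2587+0.1999i)  (+0.1157-0.0954i)·(+0.0228-0.0874i)
Y_2^1(R⁻¹ n̂) = +0.162686-0.325206i

Re=0.1627 Im=-0.3252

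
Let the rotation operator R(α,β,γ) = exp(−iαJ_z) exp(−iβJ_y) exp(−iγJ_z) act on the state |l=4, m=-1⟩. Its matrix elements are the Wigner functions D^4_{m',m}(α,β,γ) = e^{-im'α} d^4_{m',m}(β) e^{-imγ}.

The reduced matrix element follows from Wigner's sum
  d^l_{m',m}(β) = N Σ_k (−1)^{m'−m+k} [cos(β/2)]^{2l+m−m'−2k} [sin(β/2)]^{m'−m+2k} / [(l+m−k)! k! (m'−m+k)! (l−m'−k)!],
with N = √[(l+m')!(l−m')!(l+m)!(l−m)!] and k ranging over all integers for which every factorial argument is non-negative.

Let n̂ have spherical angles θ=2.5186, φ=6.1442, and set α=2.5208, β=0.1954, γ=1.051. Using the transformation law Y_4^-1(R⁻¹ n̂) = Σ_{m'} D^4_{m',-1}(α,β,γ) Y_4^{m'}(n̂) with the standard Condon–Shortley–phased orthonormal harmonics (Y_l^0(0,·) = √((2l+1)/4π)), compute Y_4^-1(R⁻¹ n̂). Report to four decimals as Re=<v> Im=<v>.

Re=0.4562 Im=0.1889

Need the full column D^4_{m',-1} for m'=−4..4 at α=2.5208, β=0.1954, γ=1.051.
cos(β/2)=0.995231, sin(β/2)=0.097545
d^4_{-4,-1}: single k=3 term ⇒ +0.006781;  D = +0.000937-0.006716i
d^4_{-3,-1}: k∈[2..3] ⇒ +0.073387 -0.001175 = +0.072212;  D = -0.049718+0.052371i
d^4_{-2,-1}: k∈[1..3] ⇒ +0.400228 -0.019224 +0.000123 = +0.381127;  D = +0.374227-0.072198i
d^4_{-1,-1}: k∈[0..3] ⇒ +0.962480 -0.138689 +0.002665 -0.000009 = +0.826447;  D = -0.751141-0.344677i
d^4_{0,-1}: k∈[0..3] ⇒ -0.421877 +0.024316 -0.000234 +0.000000 = -0.397794;  D = -0.197586-0.345254i
d^4_{1,-1}: k∈[0..3] ⇒ +0.092459 -0.002665 +0.000013 -0.000000 = +0.089808;  D = +0.009055-0.089350i
d^4_{2,-1}: k∈[0..2] ⇒ -0.012816 +0.000185 -0.000000 = -0.012631;  D = +0.008346-0.009481i
d^4_{3,-1}: k∈[0..1] ⇒ +0.001175 -0.000007 = +0.001168;  D = +0.001138-0.000264i
d^4_{4,-1}: single k=0 term ⇒ -0.000065;  D = +0.000060+0.000025i
Y_4^{m'}(θ=2.5186,φ=6.1442) and Σ D·Y over m':
  (+0.0009-0.0067i)·(+0.0436+0.0271i)  (-0.0497+0.0524i)·(-0.1846-0.0818i)  (+0.3742-0.0722i)·(+0.3961+0.1130i)  (-0.7511-0.3447i)·(-0.3590-0.0502i)  (-0.1976-0.3453i)·(-0.1651+0.0000i)  (+0.0091-0.0893i)·(+0.3590-0.0502i)  (+0.0083-0.0095i)·(+0.3961-0.1130i)  (+0.0011-0.0003i)·(+0.1846-0.0818i)  (+0.0001+0.0000i)·(+0.0436-0.0271i)
Y_4^-1(R⁻¹ n̂) = +0.456233+0.188928i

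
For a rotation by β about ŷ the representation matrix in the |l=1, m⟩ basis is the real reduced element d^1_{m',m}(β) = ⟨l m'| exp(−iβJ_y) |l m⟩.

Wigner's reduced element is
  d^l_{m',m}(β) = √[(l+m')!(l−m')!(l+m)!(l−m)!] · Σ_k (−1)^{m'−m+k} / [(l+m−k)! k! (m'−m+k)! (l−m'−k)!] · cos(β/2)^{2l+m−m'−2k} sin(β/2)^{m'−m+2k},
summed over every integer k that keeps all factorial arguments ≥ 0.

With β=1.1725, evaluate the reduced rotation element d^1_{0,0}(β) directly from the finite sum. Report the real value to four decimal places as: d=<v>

d^1_{0,0}(β=1.1725) via Wigner's sum:
Half-angle: c=0.833021, s=0.553241. N=√(1·1·1·1)=1.000000
The bounds max(0,m−m')=0 and min(l+m,l−m')=1 give 2 terms
  k=0: (−1)^0·1.0000/(1)·0.8330^2·0.5532^0 = +0.693924
  k=1: (−1)^1·1.0000/(1)·0.8330^0·0.5532^2 = -0.306076
d^1_{0,0}(1.1725) = +0.693924 -0.306076 = +0.387849

d=0.3878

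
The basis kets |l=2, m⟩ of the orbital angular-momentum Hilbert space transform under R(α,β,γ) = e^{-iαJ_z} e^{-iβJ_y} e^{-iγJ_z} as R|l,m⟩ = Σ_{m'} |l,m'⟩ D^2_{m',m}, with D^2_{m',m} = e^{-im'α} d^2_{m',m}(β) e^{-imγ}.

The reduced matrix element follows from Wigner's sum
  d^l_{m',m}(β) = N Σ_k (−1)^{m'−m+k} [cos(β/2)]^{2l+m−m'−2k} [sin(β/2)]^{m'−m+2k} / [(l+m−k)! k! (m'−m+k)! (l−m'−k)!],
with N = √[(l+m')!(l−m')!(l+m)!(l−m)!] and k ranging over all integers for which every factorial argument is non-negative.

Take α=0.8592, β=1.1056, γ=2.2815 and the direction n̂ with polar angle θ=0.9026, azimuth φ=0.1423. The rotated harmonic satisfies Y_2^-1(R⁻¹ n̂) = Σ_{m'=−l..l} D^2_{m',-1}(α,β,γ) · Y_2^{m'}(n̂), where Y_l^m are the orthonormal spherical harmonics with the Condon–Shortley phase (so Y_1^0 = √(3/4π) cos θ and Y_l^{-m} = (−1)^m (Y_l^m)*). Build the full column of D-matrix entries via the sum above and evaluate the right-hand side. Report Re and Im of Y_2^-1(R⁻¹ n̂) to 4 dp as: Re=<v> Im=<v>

Need the full column D^2_{m',-1} for m'=−2..2 at α=0.8592, β=1.1056, γ=2.2815.
cos(β/2)=0.851058, sin(β/2)=0.525072
d^2_{-2,-1}: single k=1 term ⇒ +0.647330;  D = -0.423172-0.489859i
d^2_{-1,-1}: k∈[0..1] ⇒ +0.524609 -0.599070 = -0.074460;  D = +0.074460-0.000066i
d^2_{0,-1}: k∈[0..1] ⇒ -0.792815 +0.301781 = -0.491034;  D = +0.320334-0.372156i
d^2_{1,-1}: k∈[0..1] ⇒ +0.599070 -0.076011 = +0.523059;  D = +0.077387+0.517302i
d^2_{2,-1}: single k=0 term ⇒ -0.246403;  D = -0.208360-0.131532i
Y_2^{m'}(θ=0.9026,φ=0.1423) and Σ D·Y over m':
  (-0.4232-0.4899i)·(+0.2284-0.0668i)  (+0.0745-0.0001i)·(+0.3719-0.0533i)  (+0.3203-0.3722i)·(+0.0478+0.0000i)  (+0.0774+0.5173i)·(-0.3719-0.0533i)  (-0.2084-0.1315i)·(+0.2284+0.0668i)
Y_2^-1(R⁻¹ n̂) = -0.126412-0.345887i

Re=-0.1264 Im=-0.3459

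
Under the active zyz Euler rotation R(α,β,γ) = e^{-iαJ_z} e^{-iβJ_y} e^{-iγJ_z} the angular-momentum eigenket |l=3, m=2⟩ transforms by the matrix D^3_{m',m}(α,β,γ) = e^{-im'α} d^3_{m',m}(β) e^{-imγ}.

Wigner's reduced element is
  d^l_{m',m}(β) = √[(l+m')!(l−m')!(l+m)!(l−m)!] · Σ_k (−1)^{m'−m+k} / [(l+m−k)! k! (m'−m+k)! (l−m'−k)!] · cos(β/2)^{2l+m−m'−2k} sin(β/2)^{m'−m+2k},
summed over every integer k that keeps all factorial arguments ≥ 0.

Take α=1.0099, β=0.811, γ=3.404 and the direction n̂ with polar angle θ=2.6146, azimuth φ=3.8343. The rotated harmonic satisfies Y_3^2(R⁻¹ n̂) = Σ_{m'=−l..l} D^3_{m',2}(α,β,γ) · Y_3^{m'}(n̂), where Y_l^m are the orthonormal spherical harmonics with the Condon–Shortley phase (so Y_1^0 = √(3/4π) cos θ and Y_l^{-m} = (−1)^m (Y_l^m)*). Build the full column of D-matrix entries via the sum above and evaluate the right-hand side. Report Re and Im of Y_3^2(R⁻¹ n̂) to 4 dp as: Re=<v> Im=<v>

Re=-0.0982 Im=-0.0469

Need the full column D^3_{m',2} for m'=−3..3 at α=1.0099, β=0.811, γ=3.404.
cos(β/2)=0.918905, sin(β/2)=0.394478
d^3_{-3,2}: single k=5 term ⇒ +0.021501;  D = -0.017288+0.012784i
d^3_{-2,2}: k∈[4..5] ⇒ +0.102236 -0.003768 = +0.098468;  D = +0.007458+0.098185i
d^3_{-1,2}: k∈[3..4] ⇒ +0.301239 -0.027758 = +0.273481;  D = +0.241931+0.127520i
d^3_{0,2}: k∈[2..3] ⇒ +0.607701 -0.111994 = +0.495707;  D = +0.428993-0.248375i
d^3_{1,2}: k∈[1..2] ⇒ +0.817291 -0.301239 = +0.516052;  D = +0.018616-0.515716i
d^3_{2,2}: k∈[0..1] ⇒ +0.602039 -0.554752 = +0.047286;  D = -0.039108-0.026582i
d^3_{3,2}: single k=0 term ⇒ -0.633071;  D = +0.579863-0.254043i
Y_3^{m'}(θ=2.6146,φ=3.8343) and Σ D·Y over m':
  (-0.0173+0.0128i)·(+0.0258+0.0464i)  (+0.0075+0.0982i)·(-0.0412+0.2196i)  (+0.2419+0.1275i)·(-0.3421+0.2839i)  (+0.4290-0.2484i)·(-0.2372+0.0000i)  (+0.0186-0.5157i)·(+0.3421+0.2839i)  (-0.0391-0.0266i)·(-0.0412-0.2196i)  (+0.5799-0.2540i)·(-0.0258+0.0464i)
Y_3^2(R⁻¹ n̂) = -0.098224-0.046927i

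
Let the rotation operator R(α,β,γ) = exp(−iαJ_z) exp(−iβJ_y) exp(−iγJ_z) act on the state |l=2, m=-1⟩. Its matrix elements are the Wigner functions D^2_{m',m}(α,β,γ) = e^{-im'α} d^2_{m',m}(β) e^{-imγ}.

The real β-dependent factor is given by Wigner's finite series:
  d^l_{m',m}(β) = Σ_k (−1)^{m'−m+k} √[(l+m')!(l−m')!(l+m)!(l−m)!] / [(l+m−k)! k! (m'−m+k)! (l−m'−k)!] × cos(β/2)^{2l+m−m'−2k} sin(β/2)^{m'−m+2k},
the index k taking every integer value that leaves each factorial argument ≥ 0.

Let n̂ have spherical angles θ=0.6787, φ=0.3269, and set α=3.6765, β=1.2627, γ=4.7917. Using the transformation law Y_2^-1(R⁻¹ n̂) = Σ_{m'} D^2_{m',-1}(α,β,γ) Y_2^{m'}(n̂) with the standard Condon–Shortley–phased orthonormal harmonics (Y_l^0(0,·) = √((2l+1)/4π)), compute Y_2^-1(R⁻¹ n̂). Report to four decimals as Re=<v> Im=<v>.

Re=0.0547 Im=-0.2469

Need the full column D^2_{m',-1} for m'=−2..2 at α=3.6765, β=1.2627, γ=4.7917.
cos(β/2)=0.807231, sin(β/2)=0.590235
d^2_{-2,-1}: single k=1 term ⇒ +0.620939;  D = +0.566549-0.254141i
d^2_{-1,-1}: k∈[0..1] ⇒ +0.424612 -0.681032 = -0.256420;  D = +0.147780-0.209552i
d^2_{0,-1}: k∈[0..1] ⇒ -0.760492 +0.406583 = -0.353910;  D = -0.028040+0.352797i
d^2_{1,-1}: k∈[0..1] ⇒ +0.681032 -0.121367 = +0.559665;  D = +0.246251+0.502578i
d^2_{2,-1}: single k=0 term ⇒ -0.331973;  D = +0.277630+0.182011i
Y_2^{m'}(θ=0.6787,φ=0.3269) and Σ D·Y over m':
  (+0.5665-0.2541i)·(+0.1208-0.0926i)  (+0.1478-0.2096i)·(+0.3575-0.1212i)  (-0.0280+0.3528i)·(+0.2579+0.0000i)  (+0.2463+0.5026i)·(-0.3575-0.1212i)  (+0.2776+0.1820i)·(+0.1208+0.0926i)
Y_2^-1(R⁻¹ n̂) = +0.054712-0.246852i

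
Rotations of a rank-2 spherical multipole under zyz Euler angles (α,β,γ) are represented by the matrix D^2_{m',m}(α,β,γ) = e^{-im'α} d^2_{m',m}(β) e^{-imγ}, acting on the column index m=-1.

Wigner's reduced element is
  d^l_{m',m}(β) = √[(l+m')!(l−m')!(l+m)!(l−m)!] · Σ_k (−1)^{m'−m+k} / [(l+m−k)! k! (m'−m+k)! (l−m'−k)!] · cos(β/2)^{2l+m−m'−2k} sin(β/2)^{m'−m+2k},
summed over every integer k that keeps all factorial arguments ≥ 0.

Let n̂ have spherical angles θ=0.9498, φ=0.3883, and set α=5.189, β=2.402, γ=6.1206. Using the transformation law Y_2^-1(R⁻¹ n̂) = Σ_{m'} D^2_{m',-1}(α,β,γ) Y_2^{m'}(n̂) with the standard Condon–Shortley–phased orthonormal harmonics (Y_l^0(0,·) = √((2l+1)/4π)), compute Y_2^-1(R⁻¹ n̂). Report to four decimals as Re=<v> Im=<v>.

Re=0.1681 Im=0.2144

Need the full column D^2_{m',-1} for m'=−2..2 at α=5.189, β=2.402, γ=6.1206.
cos(β/2)=0.361426, sin(β/2)=0.932401
d^2_{-2,-1}: single k=1 term ⇒ +0.088042;  D = -0.061928-0.062580i
d^2_{-1,-1}: k∈[0..1] ⇒ +0.017064 -0.340694 = -0.323630;  D = -0.099966+0.307804i
d^2_{0,-1}: k∈[0..1] ⇒ -0.107829 +0.717633 = +0.609805;  D = +0.601762-0.098709i
d^2_{1,-1}: k∈[0..1] ⇒ +0.340694 -0.755807 = -0.415113;  D = -0.247636-0.333160i
d^2_{2,-1}: single k=0 term ⇒ -0.585945;  D = +0.257495-0.526335i
Y_2^{m'}(θ=0.9498,φ=0.3883) and Σ D·Y over m':
  (-0.0619-0.0626i)·(+0.1823-0.1791i)  (-0.1000+0.3078i)·(+0.3384-0.1384i)  (+0.6018-0.0987i)·(+0.0049+0.0000i)  (-0.2476-0.3332i)·(-0.3384-0.1384i)  (+0.2575-0.5263i)·(+0.1823+0.1791i)
Y_2^-1(R⁻¹ n̂) = +0.168111+0.214376i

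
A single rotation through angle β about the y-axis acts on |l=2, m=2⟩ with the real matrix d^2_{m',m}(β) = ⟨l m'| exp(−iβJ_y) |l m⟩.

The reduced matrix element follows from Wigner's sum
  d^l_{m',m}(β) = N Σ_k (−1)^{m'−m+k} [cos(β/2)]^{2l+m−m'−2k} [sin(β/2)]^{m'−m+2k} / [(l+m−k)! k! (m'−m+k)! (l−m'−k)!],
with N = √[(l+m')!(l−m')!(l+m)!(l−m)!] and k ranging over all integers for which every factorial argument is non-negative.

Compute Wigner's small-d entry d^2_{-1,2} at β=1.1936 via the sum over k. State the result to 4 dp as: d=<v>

d^2_{-1,2}(β=1.1936) via Wigner's sum:
c=cos(1.1936/2)=0.827138, s=sin(1.1936/2)=0.561999; N=√[1·6·24·1]=12.000000
k∈{3} keeps every argument non-negative
  k=3: (−1)^0·12.0000/(6)·0.8271^1·0.5620^3 = +0.293639
d^2_{-1,2}(1.1936) = +0.293639

d=0.2936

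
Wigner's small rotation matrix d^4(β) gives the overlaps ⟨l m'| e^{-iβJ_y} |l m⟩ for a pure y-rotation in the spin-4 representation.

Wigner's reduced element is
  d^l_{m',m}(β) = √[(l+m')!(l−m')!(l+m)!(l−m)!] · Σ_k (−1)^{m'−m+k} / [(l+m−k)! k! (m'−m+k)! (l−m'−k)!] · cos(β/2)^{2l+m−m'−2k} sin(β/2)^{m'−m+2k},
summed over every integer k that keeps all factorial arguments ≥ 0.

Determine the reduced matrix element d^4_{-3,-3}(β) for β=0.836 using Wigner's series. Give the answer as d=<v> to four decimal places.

d=-0.1854

d^4_{-3,-3}(β=0.836) via Wigner's sum:
With c≡cos(β/2)=0.913903 and s≡sin(β/2)=0.405933, N=[1·5040·1·5040]^{1/2}=5040.000000
The bounds max(0,m−m')=0 and min(l+m,l−m')=1 give 2 terms
  k=0: (−1)^0·5040.0000/(5040)·0.9139^8·0.4059^0 = +0.486631
  k=1: (−1)^1·5040.0000/(720)·0.9139^6·0.4059^2 = -0.672059
d^4_{-3,-3}(0.836) = +0.486631 -0.672059 = -0.185428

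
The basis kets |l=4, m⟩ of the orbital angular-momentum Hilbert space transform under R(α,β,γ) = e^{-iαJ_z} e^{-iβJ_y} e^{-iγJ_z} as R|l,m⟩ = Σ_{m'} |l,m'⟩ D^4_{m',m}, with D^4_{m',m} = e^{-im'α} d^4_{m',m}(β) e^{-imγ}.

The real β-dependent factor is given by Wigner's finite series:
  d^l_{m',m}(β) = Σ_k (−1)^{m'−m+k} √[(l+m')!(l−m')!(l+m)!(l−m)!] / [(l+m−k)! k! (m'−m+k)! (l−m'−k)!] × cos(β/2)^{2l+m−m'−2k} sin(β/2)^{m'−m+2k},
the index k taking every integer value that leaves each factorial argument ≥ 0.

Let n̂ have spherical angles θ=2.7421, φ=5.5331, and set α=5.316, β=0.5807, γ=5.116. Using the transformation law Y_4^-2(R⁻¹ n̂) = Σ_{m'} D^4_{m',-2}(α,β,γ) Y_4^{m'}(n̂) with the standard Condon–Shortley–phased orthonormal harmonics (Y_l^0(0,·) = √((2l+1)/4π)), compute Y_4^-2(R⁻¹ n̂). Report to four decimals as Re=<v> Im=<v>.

Need the full column D^4_{m',-2} for m'=−4..4 at α=5.316, β=0.5807, γ=5.116.
cos(β/2)=0.958144, sin(β/2)=0.286288
d^4_{-4,-2}: single k=2 term ⇒ +0.335558;  D = +0.334483+0.026841i
d^4_{-3,-2}: k∈[1..2] ⇒ +0.794111 -0.212690 = +0.581421;  D = +0.290680+0.503543i
d^4_{-2,-2}: k∈[0..2] ⇒ +0.710306 -0.760975 +0.084923 = +0.034254;  D = -0.014703+0.030938i
d^4_{-1,-2}: k∈[0..2] ⇒ -0.900437 +0.401945 -0.023923 = -0.522415;  D = +0.515745-0.083211i
d^4_{0,-2}: k∈[0..2] ⇒ +0.601603 -0.143226 +0.004795 = +0.463172;  D = -0.320287-0.334581i
d^4_{1,-2}: k∈[0..2] ⇒ -0.267964 +0.035885 -0.000641 = -0.232720;  D = -0.047058+0.227912i
d^4_{2,-2}: k∈[0..2] ⇒ +0.084923 -0.006065 +0.000045 = +0.078902;  D = +0.072674-0.030726i
d^4_{3,-2}: k∈[0..1] ⇒ -0.018988 +0.000565 = -0.018423;  D = -0.015539-0.009898i
d^4_{4,-2}: single k=0 term ⇒ +0.002675;  D = +0.000097+0.002673i
Y_4^{m'}(θ=2.7421,φ=5.5331) and Σ D·Y over m':
  (+0.3345+0.0268i)·(-0.0100+0.0014i)  (+0.2907+0.5035i)·(+0.0426-0.0528i)  (-0.0147+0.0309i)·(+0.0176+0.2494i)  (+0.5157-0.0832i)·(-0.3648-0.3399i)  (-0.3203-0.3346i)·(+0.2909+0.0000i)  (-0.0471+0.2279i)·(+0.3648-0.3399i)  (+0.0727-0.0307i)·(+0.0176-0.2494i)  (-0.0155-0.0099i)·(-0.0426-0.0528i)  (+0.0001+0.0027i)·(-0.0100-0.0014i)
Y_4^-2(R⁻¹ n̂) = -0.227910-0.157371i

Re=-0.2279 Im=-0.1574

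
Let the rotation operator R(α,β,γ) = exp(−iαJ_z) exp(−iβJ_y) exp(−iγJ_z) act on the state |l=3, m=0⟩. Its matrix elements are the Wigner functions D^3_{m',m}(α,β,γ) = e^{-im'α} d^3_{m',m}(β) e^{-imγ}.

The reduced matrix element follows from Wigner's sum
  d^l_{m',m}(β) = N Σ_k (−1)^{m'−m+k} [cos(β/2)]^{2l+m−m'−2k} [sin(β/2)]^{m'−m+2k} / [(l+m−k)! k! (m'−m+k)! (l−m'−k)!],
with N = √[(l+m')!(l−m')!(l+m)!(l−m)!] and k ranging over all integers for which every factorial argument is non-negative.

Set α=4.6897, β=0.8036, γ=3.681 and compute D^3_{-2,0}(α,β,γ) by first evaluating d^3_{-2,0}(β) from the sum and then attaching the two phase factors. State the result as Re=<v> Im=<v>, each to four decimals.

Re=-0.4920 Im=0.0223

First d^3_{-2,0}(β=0.8036), then the phase factors e^{-i(-2)α} and e^{-i(0)γ}:
With c≡cos(β/2)=0.920359 and s≡sin(β/2)=0.391076, N=[1·120·6·6]^{1/2}=65.726707
The bounds max(0,m−m')=2 and min(l+m,l−m')=3 give 2 terms
  k=2: (−1)^0·65.7267/(12)·0.9204^4·0.3911^2 = +0.601050
  k=3: (−1)^1·65.7267/(12)·0.9204^2·0.3911^4 = -0.108522
d^3_{-2,0}(0.8036) = +0.601050 -0.108522 = +0.492528
Attach z-rotation phases: D = e^{-i(-2)(4.6897)}·(+0.492528)·e^{-i(0)(3.681)} = -0.492021+0.022342i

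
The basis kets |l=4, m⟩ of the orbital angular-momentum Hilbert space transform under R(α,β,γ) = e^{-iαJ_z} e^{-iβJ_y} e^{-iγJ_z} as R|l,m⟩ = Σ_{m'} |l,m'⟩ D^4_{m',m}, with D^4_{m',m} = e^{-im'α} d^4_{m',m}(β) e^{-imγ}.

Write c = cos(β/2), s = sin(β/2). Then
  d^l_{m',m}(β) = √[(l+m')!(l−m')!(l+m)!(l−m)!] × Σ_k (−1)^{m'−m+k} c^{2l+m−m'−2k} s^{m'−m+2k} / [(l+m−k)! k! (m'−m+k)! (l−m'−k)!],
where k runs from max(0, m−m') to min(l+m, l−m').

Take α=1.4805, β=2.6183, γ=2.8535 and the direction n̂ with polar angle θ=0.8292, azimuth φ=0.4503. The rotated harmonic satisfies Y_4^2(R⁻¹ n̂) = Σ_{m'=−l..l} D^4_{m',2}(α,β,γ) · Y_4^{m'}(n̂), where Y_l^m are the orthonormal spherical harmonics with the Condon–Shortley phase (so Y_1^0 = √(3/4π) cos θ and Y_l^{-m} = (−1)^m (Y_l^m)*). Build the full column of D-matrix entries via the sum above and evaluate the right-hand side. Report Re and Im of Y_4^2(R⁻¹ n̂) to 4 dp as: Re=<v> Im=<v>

Need the full column D^4_{m',2} for m'=−4..4 at α=1.4805, β=2.6183, γ=2.8535.
cos(β/2)=0.258671, sin(β/2)=0.965965
d^4_{-4,2}: single k=6 term ⇒ +0.287637;  D = +0.281015+0.061367i
d^4_{-3,2}: k∈[5..6] ⇒ +0.163394 -0.759527 = -0.596132;  D = -0.179183+0.568566i
d^4_{-2,2}: k∈[4..6] ⇒ +0.058470 -0.652299 +0.758041 = +0.164211;  D = -0.151529-0.063280i
d^4_{-1,2}: k∈[3..5] ⇒ +0.014762 -0.308787 +0.861223 = +0.567198;  D = -0.264878+0.501550i
d^4_{0,2}: k∈[2..4] ⇒ +0.002652 -0.098612 +0.515688 = +0.419728;  D = +0.351962+0.228680i
d^4_{1,2}: k∈[1..3] ⇒ +0.000318 -0.022143 +0.205858 = +0.184033;  D = +0.113773-0.144650i
d^4_{2,2}: k∈[0..2] ⇒ +0.000020 -0.003354 +0.058470 = +0.055135;  D = -0.040086-0.037855i
d^4_{3,2}: k∈[0..1] ⇒ -0.000280 +0.011717 = +0.011437;  D = -0.008570+0.007573i
d^4_{4,2}: single k=0 term ⇒ +0.001479;  D = +0.000875+0.001192i
Y_4^{m'}(θ=0.8292,φ=0.4503) and Σ D·Y over m':
  (+0.2810+0.0614i)·(-0.0299-0.1274i)  (-0.1792+0.5686i)·(+0.0739-0.3308i)  (-0.1515-0.0633i)·(+0.2479-0.3127i)  (-0.2649+0.5016i)·(+0.0411-0.0199i)  (+0.3520+0.2287i)·(-0.3599+0.0000i)  (+0.1138-0.1446i)·(-0.0411-0.0199i)  (-0.0401-0.0379i)·(+0.2479+0.3127i)  (-0.0086+0.0076i)·(-0.0739-0.3308i)  (+0.0009+0.0012i)·(-0.0299+0.1274i)
Y_4^2(R⁻¹ n̂) = -0.013344+0.023102i

Re=-0.0133 Im=0.0231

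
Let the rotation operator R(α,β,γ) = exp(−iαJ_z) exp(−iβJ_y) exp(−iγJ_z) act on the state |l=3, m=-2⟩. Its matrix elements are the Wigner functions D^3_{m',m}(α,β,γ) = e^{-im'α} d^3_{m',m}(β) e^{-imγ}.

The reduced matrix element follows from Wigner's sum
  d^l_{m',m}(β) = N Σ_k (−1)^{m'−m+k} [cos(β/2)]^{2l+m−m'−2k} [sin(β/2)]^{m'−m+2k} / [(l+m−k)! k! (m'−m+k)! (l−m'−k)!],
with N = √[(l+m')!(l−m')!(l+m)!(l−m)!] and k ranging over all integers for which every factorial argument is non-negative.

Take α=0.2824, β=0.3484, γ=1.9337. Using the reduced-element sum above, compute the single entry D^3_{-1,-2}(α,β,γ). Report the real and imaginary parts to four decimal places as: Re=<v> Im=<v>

D^3_{-1,-2}(0.2824,0.3484,1.9337) = e^{-i·-1·0.2824}·d^3_{-1,-2}(0.3484)·e^{-i·-2·1.9337}. Compute d first:
Half-angle: c=0.984866, s=0.173320. N=√(2·24·1·120)=75.894664
k∈{0,1} keeps every argument non-negative
  k=0: (−1)^1·75.8947/(24)·0.9849^5·0.1733^1 = -0.507848
  k=1: (−1)^2·75.8947/(12)·0.9849^3·0.1733^3 = +0.031456
d^3_{-1,-2}(0.3484) = -0.507848 +0.031456 = -0.476392
Attach z-rotation phases: D = e^{-i(-1)(0.2824)}·(-0.476392)·e^{-i(-2)(1.9337)} = +0.254097+0.402969i

Re=0.2541 Im=0.4030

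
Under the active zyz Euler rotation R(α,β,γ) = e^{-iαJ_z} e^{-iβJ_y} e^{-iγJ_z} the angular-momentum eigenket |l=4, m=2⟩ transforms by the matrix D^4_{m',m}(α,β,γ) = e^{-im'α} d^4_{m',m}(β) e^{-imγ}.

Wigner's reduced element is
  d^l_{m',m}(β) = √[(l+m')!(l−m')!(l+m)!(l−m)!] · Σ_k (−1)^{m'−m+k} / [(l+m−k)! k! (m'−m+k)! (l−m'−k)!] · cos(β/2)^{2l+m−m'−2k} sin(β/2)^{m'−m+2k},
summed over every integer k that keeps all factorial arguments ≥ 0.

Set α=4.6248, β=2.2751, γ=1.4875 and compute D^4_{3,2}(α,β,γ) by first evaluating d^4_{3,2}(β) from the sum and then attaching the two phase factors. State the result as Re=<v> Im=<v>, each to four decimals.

Re=-0.0423 Im=0.0924

D^4_{3,2}(4.6248,2.2751,1.4875) = e^{-i·3·4.6248}·d^4_{3,2}(2.2751)·e^{-i·2·1.4875}. Compute d first:
c=cos(2.2751/2)=0.419819, s=sin(2.2751/2)=0.907608; N=√[5040·1·720·2]=2693.993318
k: max(0,(2)−(3))=0 … min(4+(2),4−(3))=1
  k=0: (−1)^1·2693.9933/(720)·0.4198^7·0.9076^1 = -0.007805
  k=1: (−1)^2·2693.9933/(240)·0.4198^5·0.9076^3 = +0.109444
d^4_{3,2}(2.2751) = -0.007805 +0.109444 = +0.101639
Phases: e^{-i·(3)·4.6248}=+0.259754-0.965675i, e^{-i·(2)·1.4875}=-0.986156-0.165823i ⇒ D=-0.042311+0.092413i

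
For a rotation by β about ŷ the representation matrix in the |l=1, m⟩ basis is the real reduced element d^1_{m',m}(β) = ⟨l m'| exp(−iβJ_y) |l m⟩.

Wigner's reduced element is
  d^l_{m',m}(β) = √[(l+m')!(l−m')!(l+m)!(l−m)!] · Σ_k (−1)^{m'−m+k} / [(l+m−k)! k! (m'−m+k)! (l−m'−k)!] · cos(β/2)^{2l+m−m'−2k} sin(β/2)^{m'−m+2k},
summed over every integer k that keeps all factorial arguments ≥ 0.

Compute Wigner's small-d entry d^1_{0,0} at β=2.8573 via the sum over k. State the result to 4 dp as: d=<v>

d^1_{0,0}(β=2.8573) via Wigner's sum:
With c≡cos(β/2)=0.141668 and s≡sin(β/2)=0.989914, N=[1·1·1·1]^{1/2}=1.000000
The bounds max(0,m−m')=0 and min(l+m,l−m')=1 give 2 terms
  k=0: (−1)^0·1.0000/(1)·0.1417^2·0.9899^0 = +0.020070
  k=1: (−1)^1·1.0000/(1)·0.1417^0·0.9899^2 = -0.979930
d^1_{0,0}(2.8573) = +0.020070 -0.979930 = -0.959860

d=-0.9599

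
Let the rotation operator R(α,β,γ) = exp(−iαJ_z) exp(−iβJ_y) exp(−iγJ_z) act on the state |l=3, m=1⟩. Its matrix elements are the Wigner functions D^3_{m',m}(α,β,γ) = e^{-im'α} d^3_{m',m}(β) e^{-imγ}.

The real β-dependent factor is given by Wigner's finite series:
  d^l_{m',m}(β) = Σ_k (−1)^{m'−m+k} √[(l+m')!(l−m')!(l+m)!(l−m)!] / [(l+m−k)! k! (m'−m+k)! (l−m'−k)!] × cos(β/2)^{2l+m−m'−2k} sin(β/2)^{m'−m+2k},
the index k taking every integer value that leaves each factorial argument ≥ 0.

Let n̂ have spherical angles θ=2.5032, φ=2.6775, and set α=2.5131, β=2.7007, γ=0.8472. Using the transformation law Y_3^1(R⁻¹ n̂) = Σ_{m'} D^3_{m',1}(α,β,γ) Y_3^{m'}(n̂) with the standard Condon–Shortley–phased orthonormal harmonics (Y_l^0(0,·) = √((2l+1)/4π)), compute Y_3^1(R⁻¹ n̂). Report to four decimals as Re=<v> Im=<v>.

Need the full column D^3_{m',1} for m'=−3..3 at α=2.5131, β=2.7007, γ=0.8472.
cos(β/2)=0.218665, sin(β/2)=0.975800
d^3_{-3,1}: single k=4 term ⇒ +0.167899;  D = +0.154056+0.066759i
d^3_{-2,1}: k∈[3..4] ⇒ +0.061440 -0.611764 = -0.550324;  D = +0.279814+0.473877i
d^3_{-1,1}: k∈[2..4] ⇒ +0.013061 -0.346811 +0.863306 = +0.529557;  D = -0.050287+0.527164i
d^3_{0,1}: k∈[1..3] ⇒ +0.001690 -0.100956 +0.670153 = +0.570887;  D = +0.377975-0.427840i
d^3_{1,1}: k∈[0..2] ⇒ +0.000109 -0.017415 +0.260108 = +0.242802;  D = -0.237018+0.052680i
d^3_{2,1}: k∈[0..1] ⇒ -0.001543 +0.061440 = +0.059897;  D = +0.054938+0.023864i
d^3_{3,1}: single k=0 term ⇒ +0.008431;  D = -0.004281-0.007264i
Y_3^{m'}(θ=2.5032,φ=2.6775) and Σ D·Y over m':
  (+0.1541+0.0668i)·(-0.0157-0.0869i)  (+0.2798+0.4739i)·(-0.1747-0.2333i)  (-0.0503+0.5272i)·(-0.3831-0.1918i)  (+0.3780-0.4278i)·(-0.0673+0.0000i)  (-0.2370+0.0527i)·(+0.3831-0.1918i)  (+0.0549+0.0239i)·(-0.1747+0.2333i)  (-0.0043-0.0073i)·(+0.0157-0.0869i)
Y_3^1(R⁻¹ n̂) = +0.063438-0.251465i

Re=0.0634 Im=-0.2515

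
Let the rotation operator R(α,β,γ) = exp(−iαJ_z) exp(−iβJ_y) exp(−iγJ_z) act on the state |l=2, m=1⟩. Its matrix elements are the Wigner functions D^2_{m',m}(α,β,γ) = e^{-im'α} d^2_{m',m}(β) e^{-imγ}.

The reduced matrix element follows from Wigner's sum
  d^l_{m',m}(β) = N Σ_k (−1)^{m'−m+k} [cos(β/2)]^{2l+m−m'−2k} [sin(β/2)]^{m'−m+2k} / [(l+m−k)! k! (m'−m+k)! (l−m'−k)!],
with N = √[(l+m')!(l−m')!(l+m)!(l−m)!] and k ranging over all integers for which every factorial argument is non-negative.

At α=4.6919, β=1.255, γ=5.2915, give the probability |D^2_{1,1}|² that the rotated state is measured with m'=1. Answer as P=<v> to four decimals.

P=0.0616

First d^2_{1,1}(β=1.255), then the phase factors e^{-i(1)α} and e^{-i(1)γ}:
c=cos(1.255/2)=0.809498, s=sin(1.255/2)=0.587123; N=√[6·1·6·1]=6.000000
k∈{0,1} keeps every argument non-negative
  k=0: (−1)^0·6.0000/(6)·0.8095^4·0.5871^0 = +0.429401
  k=1: (−1)^1·6.0000/(2)·0.8095^2·0.5871^2 = -0.677658
d^2_{1,1}(1.255) = +0.429401 -0.677658 = -0.248257
|D^2_{1,1}|² = |d^2_{1,1}(β)|² = (-0.248257)² = 0.061632 (the z-rotation phases have unit modulus)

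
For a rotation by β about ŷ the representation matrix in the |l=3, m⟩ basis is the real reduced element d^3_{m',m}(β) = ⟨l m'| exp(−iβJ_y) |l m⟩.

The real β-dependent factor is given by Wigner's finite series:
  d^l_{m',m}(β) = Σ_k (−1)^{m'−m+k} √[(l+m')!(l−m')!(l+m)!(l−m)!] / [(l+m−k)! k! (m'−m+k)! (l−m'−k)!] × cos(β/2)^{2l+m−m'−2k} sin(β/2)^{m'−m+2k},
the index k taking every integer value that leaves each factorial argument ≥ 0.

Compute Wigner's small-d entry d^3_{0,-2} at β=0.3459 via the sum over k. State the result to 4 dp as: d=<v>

d=0.1481

d^3_{0,-2}(β=0.3459) via Wigner's sum:
Half-angle: c=0.985081, s=0.172089. N=√(6·6·1·120)=65.726707
Admissible k: 0..1 (factorial args all ≥0)
  k=0: (−1)^2·65.7267/(12)·0.9851^4·0.1721^2 = +0.152741
  k=1: (−1)^3·65.7267/(12)·0.9851^2·0.1721^4 = -0.004661
d^3_{0,-2}(0.3459) = +0.152741 -0.004661 = +0.148080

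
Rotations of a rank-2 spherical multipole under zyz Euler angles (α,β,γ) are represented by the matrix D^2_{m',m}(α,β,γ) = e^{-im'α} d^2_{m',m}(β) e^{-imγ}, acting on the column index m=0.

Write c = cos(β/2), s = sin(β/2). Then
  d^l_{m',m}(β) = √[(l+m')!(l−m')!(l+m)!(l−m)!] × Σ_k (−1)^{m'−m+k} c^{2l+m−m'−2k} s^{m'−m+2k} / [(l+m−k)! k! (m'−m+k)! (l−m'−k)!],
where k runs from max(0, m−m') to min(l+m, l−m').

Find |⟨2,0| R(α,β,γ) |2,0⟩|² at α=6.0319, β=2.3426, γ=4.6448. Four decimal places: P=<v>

P=0.0527

D^2_{0,0}(6.0319,2.3426,4.6448) = e^{-i·0·6.0319}·d^2_{0,0}(2.3426)·e^{-i·0·4.6448}. Compute d first:
c=cos(2.3426/2)=0.388954, s=sin(2.3426/2)=0.921257; N=√[2·2·2·2]=4.000000
Admissible k: 0..2 (factorial args all ≥0)
  k=0: (−1)^0·4.0000/(4)·0.3890^4·0.9213^0 = +0.022887
  k=1: (−1)^1·4.0000/(1)·0.3890^2·0.9213^2 = -0.513593
  k=2: (−1)^2·4.0000/(4)·0.3890^0·0.9213^4 = +0.720316
d^2_{0,0}(2.3426) = +0.022887 -0.513593 +0.720316 = +0.229611
|D^2_{0,0}|² = |d^2_{0,0}(β)|² = (+0.229611)² = 0.052721 (the z-rotation phases have unit modulus)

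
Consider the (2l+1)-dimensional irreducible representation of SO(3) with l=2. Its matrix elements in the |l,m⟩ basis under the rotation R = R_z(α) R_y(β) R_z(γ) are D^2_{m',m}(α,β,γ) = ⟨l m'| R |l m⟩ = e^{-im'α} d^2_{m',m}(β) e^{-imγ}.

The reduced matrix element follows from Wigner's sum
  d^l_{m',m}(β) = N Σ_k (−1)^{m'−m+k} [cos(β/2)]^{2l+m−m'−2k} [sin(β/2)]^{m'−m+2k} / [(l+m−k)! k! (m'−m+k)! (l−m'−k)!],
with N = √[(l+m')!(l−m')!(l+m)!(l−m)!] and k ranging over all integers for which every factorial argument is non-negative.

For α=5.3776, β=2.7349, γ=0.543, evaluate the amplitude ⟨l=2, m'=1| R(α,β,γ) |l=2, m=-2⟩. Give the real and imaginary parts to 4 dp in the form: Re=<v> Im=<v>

Split into d^2_{1,-2}(β=2.7349) × two z-phases.
c=cos(2.7349/2)=0.201948, s=sin(2.7349/2)=0.979396; N=√[6·1·1·24]=12.000000
k∈{0} keeps every argument non-negative
  k=0: (−1)^3·12.0000/(6)·0.2019^1·0.9794^3 = -0.379441
d^2_{1,-2}(2.7349) = -0.379441
D = (+0.617225+0.786787i)·(-0.379441)·(+0.466028+0.884770i) = +0.154994-0.346341i

Re=0.1550 Im=-0.3463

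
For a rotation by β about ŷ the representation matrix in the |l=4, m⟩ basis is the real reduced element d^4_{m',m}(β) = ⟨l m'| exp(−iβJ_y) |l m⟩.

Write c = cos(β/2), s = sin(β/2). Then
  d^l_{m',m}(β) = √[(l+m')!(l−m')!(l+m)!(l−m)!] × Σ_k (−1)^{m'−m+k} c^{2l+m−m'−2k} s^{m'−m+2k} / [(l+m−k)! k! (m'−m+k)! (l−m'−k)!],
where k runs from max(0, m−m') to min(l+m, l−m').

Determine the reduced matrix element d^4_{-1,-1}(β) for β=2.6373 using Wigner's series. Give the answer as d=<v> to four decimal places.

d=-0.4145

d^4_{-1,-1}(β=2.6373) via Wigner's sum:
Half-angle: c=0.249483, s=0.968379. N=√(6·120·6·120)=720.000000
k∈{0,1,2,3} keeps every argument non-negative
  k=0: (−1)^0·720.0000/(720)·0.2495^8·0.9684^0 = +0.000015
  k=1: (−1)^1·720.0000/(48)·0.2495^6·0.9684^2 = -0.003392
  k=2: (−1)^2·720.0000/(24)·0.2495^4·0.9684^4 = +0.102204
  k=3: (−1)^3·720.0000/(72)·0.2495^2·0.9684^6 = -0.513280
d^4_{-1,-1}(2.6373) = +0.000015 -0.003392 +0.102204 -0.513280 = -0.414453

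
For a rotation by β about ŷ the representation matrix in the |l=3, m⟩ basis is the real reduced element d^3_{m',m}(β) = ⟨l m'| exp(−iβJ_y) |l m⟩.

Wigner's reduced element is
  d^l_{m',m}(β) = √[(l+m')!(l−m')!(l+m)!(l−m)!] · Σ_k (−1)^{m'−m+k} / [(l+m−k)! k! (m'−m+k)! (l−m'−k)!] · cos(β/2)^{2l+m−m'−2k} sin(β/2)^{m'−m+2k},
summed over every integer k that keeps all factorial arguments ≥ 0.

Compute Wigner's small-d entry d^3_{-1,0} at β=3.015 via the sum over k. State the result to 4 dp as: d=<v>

d=0.2143

d^3_{-1,0}(β=3.015) via Wigner's sum:
Half-angle: c=0.063254, s=0.997997. N=√(2·24·6·6)=41.569219
Admissible k: 1..3 (factorial args all ≥0)
  k=1: (−1)^0·41.5692/(12)·0.0633^5·0.9980^1 = +0.000004
  k=2: (−1)^1·41.5692/(4)·0.0633^3·0.9980^3 = -0.002614
  k=3: (−1)^2·41.5692/(12)·0.0633^1·0.9980^5 = +0.216933
d^3_{-1,0}(3.015) = +0.000004 -0.002614 +0.216933 = +0.214322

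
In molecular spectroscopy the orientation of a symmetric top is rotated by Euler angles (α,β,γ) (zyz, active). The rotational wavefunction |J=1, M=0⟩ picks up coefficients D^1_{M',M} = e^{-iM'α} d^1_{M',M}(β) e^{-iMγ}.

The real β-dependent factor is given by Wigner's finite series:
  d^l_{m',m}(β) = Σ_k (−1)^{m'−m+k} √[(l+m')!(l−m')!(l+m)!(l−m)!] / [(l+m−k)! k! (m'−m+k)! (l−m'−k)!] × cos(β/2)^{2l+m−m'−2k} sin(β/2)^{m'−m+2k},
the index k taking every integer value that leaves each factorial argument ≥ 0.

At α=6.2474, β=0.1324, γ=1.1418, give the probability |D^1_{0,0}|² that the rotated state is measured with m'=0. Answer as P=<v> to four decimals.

P=0.9826

Split into d^1_{0,0}(β=0.1324) × two z-phases.
c=cos(0.1324/2)=0.997810, s=sin(0.1324/2)=0.066152; N=√[1·1·1·1]=1.000000
k∈{0,1} keeps every argument non-negative
  k=0: (−1)^0·1.0000/(1)·0.9978^2·0.0662^0 = +0.995624
  k=1: (−1)^1·1.0000/(1)·0.9978^0·0.0662^2 = -0.004376
d^1_{0,0}(0.1324) = +0.995624 -0.004376 = +0.991248
|D^1_{0,0}|² = |d^1_{0,0}(β)|² = (+0.991248)² = 0.982572 (the z-rotation phases have unit modulus)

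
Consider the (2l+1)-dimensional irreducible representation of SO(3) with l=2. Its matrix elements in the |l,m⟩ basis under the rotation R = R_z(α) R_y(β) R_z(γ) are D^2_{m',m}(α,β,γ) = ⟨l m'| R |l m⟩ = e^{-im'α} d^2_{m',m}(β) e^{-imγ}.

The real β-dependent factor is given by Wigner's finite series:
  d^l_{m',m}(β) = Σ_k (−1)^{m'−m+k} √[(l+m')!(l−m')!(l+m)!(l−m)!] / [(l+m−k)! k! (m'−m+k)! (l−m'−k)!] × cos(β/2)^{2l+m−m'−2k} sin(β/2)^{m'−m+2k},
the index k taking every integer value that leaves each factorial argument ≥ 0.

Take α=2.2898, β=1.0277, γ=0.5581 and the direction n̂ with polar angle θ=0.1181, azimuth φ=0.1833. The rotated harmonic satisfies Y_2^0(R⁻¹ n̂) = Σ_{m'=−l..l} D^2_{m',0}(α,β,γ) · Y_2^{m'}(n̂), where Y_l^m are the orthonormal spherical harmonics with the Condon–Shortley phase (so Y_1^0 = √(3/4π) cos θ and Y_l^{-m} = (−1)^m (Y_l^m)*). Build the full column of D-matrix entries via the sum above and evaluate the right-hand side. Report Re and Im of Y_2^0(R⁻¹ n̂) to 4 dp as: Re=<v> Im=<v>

Re=-0.1137 Im=0.0000

Need the full column D^2_{m',0} for m'=−2..2 at α=2.2898, β=1.0277, γ=0.5581.
cos(β/2)=0.870859, sin(β/2)=0.491534
d^2_{-2,0}: single k=2 term ⇒ +0.448825;  D = -0.059424-0.444874i
d^2_{-1,0}: k∈[1..2] ⇒ +0.795192 -0.253328 = +0.541864;  D = -0.356891+0.407732i
d^2_{0,0}: k∈[0..2] ⇒ +0.575162 -0.732929 +0.058373 = -0.099393;  D = -0.099393+0.000000i
d^2_{1,0}: k∈[0..1] ⇒ -0.795192 +0.253328 = -0.541864;  D = +0.356891+0.407732i
d^2_{2,0}: single k=0 term ⇒ +0.448825;  D = -0.059424+0.444874i
Y_2^{m'}(θ=0.1181,φ=0.1833) and Σ D·Y over m':
  (-0.0594-0.4449i)·(+0.0050-0.0019i)  (-0.3569+0.4077i)·(+0.0889-0.0165i)  (-0.0994+0.0000i)·(+0.6176+0.0000i)  (+0.3569+0.4077i)·(-0.0889-0.0165i)  (-0.0594+0.4449i)·(+0.0050+0.0019i)
Y_2^0(R⁻¹ n̂) = -0.113699+0.000000i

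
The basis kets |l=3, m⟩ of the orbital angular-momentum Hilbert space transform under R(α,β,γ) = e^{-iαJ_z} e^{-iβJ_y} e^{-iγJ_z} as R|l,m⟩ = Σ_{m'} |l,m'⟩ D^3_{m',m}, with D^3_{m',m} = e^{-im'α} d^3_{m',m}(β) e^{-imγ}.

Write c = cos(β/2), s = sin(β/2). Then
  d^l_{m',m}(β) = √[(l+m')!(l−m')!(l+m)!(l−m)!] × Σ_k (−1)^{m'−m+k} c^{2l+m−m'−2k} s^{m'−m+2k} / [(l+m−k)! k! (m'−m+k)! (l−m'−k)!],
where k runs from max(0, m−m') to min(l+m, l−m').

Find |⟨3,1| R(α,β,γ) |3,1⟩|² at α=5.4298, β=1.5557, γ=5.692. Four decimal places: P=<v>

P=0.0212

Split into d^3_{1,1}(β=1.5557) × two z-phases.
c=cos(1.5557/2)=0.712424, s=sin(1.5557/2)=0.701749; N=√[24·2·24·2]=48.000000
k∈{0,1,2} keeps every argument non-negative
  k=0: (−1)^0·48.0000/(48)·0.7124^6·0.7017^0 = +0.130747
  k=1: (−1)^1·48.0000/(6)·0.7124^4·0.7017^2 = -1.014864
  k=2: (−1)^2·48.0000/(8)·0.7124^2·0.7017^4 = +0.738510
d^3_{1,1}(1.5557) = +0.130747 -1.014864 +0.738510 = -0.145608
|D^3_{1,1}|² = |d^3_{1,1}(β)|² = (-0.145608)² = 0.021202 (the z-rotation phases have unit modulus)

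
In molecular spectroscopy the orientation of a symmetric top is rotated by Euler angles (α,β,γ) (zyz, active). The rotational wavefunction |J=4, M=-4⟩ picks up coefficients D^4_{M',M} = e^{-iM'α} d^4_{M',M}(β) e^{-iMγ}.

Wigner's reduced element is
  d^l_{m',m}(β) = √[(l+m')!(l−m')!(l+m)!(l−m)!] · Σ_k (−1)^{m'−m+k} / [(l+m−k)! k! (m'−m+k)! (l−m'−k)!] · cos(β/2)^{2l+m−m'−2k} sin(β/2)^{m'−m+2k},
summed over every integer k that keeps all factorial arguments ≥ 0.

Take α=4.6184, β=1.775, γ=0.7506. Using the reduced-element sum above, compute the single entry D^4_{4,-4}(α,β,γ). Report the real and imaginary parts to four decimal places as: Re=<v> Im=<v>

D^4_{4,-4}(4.6184,1.775,0.7506) = e^{-i·4·4.6184}·d^4_{4,-4}(1.775)·e^{-i·-4·0.7506}. Compute d first:
With c≡cos(β/2)=0.631353 and s≡sin(β/2)=0.775496, N=[40320·1·1·40320]^{1/2}=40320.000000
k: max(0,(-4)−(4))=0 … min(4+(-4),4−(4))=0
  k=0: (−1)^8·40320.0000/(40320)·0.6314^0·0.7755^8 = +0.130808
d^4_{4,-4}(1.775) = +0.130808
Attach z-rotation phases: D = e^{-i(4)(4.6184)}·(+0.130808)·e^{-i(-4)(0.7506)} = -0.127159-0.030682i

Re=-0.1272 Im=-0.0307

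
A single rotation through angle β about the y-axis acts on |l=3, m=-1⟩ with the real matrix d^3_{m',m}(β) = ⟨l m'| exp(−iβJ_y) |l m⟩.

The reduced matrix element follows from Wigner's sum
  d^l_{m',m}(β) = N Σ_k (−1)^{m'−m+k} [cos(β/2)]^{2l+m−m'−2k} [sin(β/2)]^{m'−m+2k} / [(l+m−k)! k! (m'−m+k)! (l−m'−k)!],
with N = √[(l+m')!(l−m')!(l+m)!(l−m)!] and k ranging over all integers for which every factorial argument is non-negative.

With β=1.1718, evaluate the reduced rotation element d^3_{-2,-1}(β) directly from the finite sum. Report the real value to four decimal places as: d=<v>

d^3_{-2,-1}(β=1.1718) via Wigner's sum:
c=cos(1.1718/2)=0.833215, s=sin(1.1718/2)=0.552949; N=√[1·120·2·24]=75.894664
k∈{1,2} keeps every argument non-negative
  k=1: (−1)^0·75.8947/(24)·0.8332^5·0.5529^1 = +0.702215
  k=2: (−1)^1·75.8947/(12)·0.8332^3·0.5529^3 = -0.618525
d^3_{-2,-1}(1.1718) = +0.702215 -0.618525 = +0.083690

d=0.0837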